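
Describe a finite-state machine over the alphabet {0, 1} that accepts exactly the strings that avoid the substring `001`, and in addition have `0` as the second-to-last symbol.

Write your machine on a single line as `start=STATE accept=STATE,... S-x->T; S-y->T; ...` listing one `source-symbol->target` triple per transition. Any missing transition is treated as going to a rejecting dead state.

Build one automaton per condition and run them in lockstep. The first has 4 states tracking partial matches of the forbidden pattern `001`; the second has 7 states tracking the last 2 symbols read. A product state is a pair (one from each), accepting exactly when both do. After merging equivalent states the machine shrinks.
        0   1  
>  q0   q1  q0 
   q1   q2  q3 
 * q2   q2  q4 
 * q3   q1  q0 
   q4   q4  q4 
(> = start, * = accepting)

start=q0; accept=q2,q3; q0-0->q1; q0-1->q0; q1-0->q2; q1-1->q3; q2-0->q2; q2-1->q4; q3-0->q1; q3-1->q0; q4-0->q4; q4-1->q4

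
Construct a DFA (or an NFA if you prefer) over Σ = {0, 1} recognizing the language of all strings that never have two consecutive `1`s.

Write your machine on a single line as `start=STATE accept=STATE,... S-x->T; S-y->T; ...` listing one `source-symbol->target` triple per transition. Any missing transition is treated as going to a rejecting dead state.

start=S0; accept=S0,S1; S0-0->S0; S0-1->S1; S1-0->S0; S1-1->S2; S2-0->S2; S2-1->S2

This is the complement of 'contains `11`'. Use the same substring-matching states — S0 through S2 holding how much of `11` has just been matched — but flip the accepting set: everything except the trap S2 accepts.
With 3 states:
        0   1  
>* S0   S0  S1 
 * S1   S0  S2 
   S2   S2  S2 
(> = start, * = accepting)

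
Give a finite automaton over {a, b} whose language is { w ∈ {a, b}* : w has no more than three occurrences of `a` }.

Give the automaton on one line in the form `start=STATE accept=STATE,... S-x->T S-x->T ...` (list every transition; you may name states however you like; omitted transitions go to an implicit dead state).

Only the number of `a`s matters, and only up to 4. Make a chain s0 → s1 → s2 → s3 → s4 advanced by each `a` (with s4 absorbing); every other symbol self-loops. The accepting set is {s0, s1, s2, s3}.
A 5-state machine:
        a   b  
>* s0   s1  s0 
 * s1   s2  s1 
 * s2   s3  s2 
 * s3   s4  s3 
   s4   s4  s4 
(> = start, * = accepting)

start=s0 accept=s0,s1,s2,s3 s0-a->s1 s0-b->s0 s1-a->s2 s1-b->s1 s2-a->s3 s2-b->s2 s3-a->s4 s3-b->s3 s4-a->s4 s4-b->s4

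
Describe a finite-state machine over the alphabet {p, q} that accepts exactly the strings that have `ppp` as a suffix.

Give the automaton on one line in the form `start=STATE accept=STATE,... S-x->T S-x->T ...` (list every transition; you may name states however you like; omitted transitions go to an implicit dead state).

Let each state record the length of the longest suffix of the input read so far that is also a prefix of `ppp`. S1 means the last symbol is `p`; S2 means the last 2 symbols are `pp`; S3 means the last 3 symbols are `ppp`. Accept only at S3, where the string currently ends in `ppp`.
4 states suffice.
        p   q  
>  S0   S1  S0 
   S1   S2  S0 
   S2   S3  S0 
 * S3   S3  S0 
(> = start, * = accepting)

start=S0 accept=S3 S0-p->S1 S0-q->S0 S1-p->S2 S1-q->S0 S2-p->S3 S2-q->S0 S3-p->S3 S3-q->S0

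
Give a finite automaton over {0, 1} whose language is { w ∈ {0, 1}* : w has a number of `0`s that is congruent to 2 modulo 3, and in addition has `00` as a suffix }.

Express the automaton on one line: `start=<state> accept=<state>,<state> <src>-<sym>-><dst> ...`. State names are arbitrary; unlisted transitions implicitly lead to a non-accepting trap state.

start=A accept=C A-0->B A-1->A B-0->C B-1->D C-0->A C-1->E D-0->E D-1->D E-0->A E-1->E

Handle the two conditions separately and then intersect. One (3 states) tracks the count of `0`s modulo 3; the other (3 states) tracks how much of the suffix `00` has currently been matched. Each combined state is a pair, one component from each; accept when both components accept. After merging equivalent states the machine shrinks.
       0  1 
>  A   B  A 
   B   C  D 
 * C   A  E 
   D   E  D 
   E   A  E 
(> = start, * = accepting)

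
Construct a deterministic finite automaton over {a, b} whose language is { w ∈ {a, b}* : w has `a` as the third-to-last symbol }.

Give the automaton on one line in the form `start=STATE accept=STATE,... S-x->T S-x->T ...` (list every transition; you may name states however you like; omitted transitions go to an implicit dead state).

start=q0 accept=q7,q8,q9,q10 q0-a->q1 q0-b->q2 q1-a->q3 q1-b->q4 q2-a->q5 q2-b->q6 q3-a->q7 q3-b->q8 q4-a->q9 q4-b->q10 q5-a->q11 q5-b->q12 q6-a->q13 q6-b->q14 q7-a->q7 q7-b->q8 q8-a->q9 q8-b->q10 q9-a->q11 q9-b->q12 q10-a->q13 q10-b->q14 q11-a->q7 q11-b->q8 q12-a->q9 q12-b->q10 q13-a->q11 q13-b->q12 q14-a->q13 q14-b->q14

Because acceptance depends on a position counted from the end, the machine has to buffer the most recent 3 symbols. Make each state the string of the last up-to-3 symbols read; on input `x` shift the window left and append `x`. Accept when the buffered window has length 3 and begins with `a`.
With 15 states:
          a    b  
>  q0     q1   q2 
   q1     q3   q4 
   q2     q5   q6 
   q3     q7   q8 
   q4     q9  q10 
   q5    q11  q12 
   q6    q13  q14 
 * q7     q7   q8 
 * q8     q9  q10 
 * q9    q11  q12 
 * q10   q13  q14 
   q11    q7   q8 
   q12    q9  q10 
   q13   q11  q12 
   q14   q13  q14 
(> = start, * = accepting)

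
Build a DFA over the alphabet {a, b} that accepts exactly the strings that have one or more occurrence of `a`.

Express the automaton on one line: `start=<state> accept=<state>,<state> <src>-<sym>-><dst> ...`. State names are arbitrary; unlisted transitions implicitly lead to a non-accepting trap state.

start=q0 accept=q1,q2 q0-a->q1 q0-b->q0 q1-a->q2 q1-b->q1 q2-a->q2 q2-b->q2

Only the number of `a`s matters, and only up to 2. Make a chain q0 → q1 → q2 advanced by each `a` (with q2 absorbing); every other symbol self-loops. The accepting set is {q1, q2}.
A 3-state machine:
        a   b  
>  q0   q1  q0 
 * q1   q2  q1 
 * q2   q2  q2 
(> = start, * = accepting)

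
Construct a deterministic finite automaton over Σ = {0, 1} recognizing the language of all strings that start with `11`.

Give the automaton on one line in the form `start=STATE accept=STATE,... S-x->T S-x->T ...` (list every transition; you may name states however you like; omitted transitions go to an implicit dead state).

start=A accept=C A-0->D A-1->B B-0->D B-1->C C-0->C C-1->C D-0->D D-1->D

Walk along `11` while the input agrees: from A take `1` to B, and so on. Any deviation drops to the rejecting sink D. Once C is reached the prefix is confirmed and every continuation is accepted.
       0  1 
>  A   D  B 
   B   D  C 
 * C   C  C 
   D   D  D 
(> = start, * = accepting)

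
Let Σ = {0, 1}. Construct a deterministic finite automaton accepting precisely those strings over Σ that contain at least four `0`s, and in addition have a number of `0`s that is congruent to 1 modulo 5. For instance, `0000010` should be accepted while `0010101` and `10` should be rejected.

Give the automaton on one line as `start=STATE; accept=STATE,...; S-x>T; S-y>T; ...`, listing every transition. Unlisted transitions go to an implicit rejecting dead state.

start=A; accept=G; A-0>B; A-1>A; B-0>C; B-1>B; C-0>D; C-1>C; D-0>E; D-1>D; E-0>F; E-1>E; F-0>G; F-1>F; G-0>C; G-1>G

Handle the two conditions separately and then intersect. The first has 6 states tracking the count of `0`s, saturating at 5; the second has 5 states tracking the count of `0`s modulo 5. A product state is a pair (one from each), accepting exactly when both do. Equivalent product states are then merged.
A 7-state machine:
       0  1 
>  A   B  A 
   B   C  B 
   C   D  C 
   D   E  D 
   E   F  E 
   F   G  F 
 * G   C  G 
(> = start, * = accepting)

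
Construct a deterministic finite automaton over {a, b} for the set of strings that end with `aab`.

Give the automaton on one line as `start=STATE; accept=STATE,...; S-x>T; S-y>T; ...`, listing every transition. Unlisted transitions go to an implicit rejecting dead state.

Remember how much of `aab` the current input suffix matches. State q0 means no match yet; q1 means the last symbol is `a`; q2 means the last 2 symbols are `aa`; q3 means the last 3 symbols are `aab`. Only q3 accepts. On a mismatch, fall back to the longest proper suffix that is still a prefix of `aab`.
4 states suffice.
        a   b  
>  q0   q1  q0 
   q1   q2  q0 
   q2   q2  q3 
 * q3   q1  q0 
(> = start, * = accepting)

start=q0; accept=q3; q0-a>q1; q0-b>q0; q1-a>q2; q1-b>q0; q2-a>q2; q2-b>q3; q3-a>q1; q3-b>q0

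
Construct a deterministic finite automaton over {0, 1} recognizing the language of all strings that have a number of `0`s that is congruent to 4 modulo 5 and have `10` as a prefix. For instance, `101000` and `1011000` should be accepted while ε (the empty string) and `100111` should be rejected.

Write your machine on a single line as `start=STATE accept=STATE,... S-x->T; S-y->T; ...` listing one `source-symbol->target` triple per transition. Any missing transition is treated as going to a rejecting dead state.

Build one automaton per condition and run them in lockstep. One (5 states) tracks the count of `0`s modulo 5; the other (4 states) tracks whether the input so far still matches the prefix `10`. Each combined state is a pair, one component from each; accept when both components accept. Minimizing collapses redundant product states.
8 states suffice.
        0   1  
>  q0   q1  q2 
   q1   q1  q1 
   q2   q3  q1 
   q3   q4  q3 
   q4   q5  q4 
   q5   q6  q5 
 * q6   q7  q6 
   q7   q3  q7 
(> = start, * = accepting)

start=q0; accept=q6; q0-0->q1; q0-1->q2; q1-0->q1; q1-1->q1; q2-0->q3; q2-1->q1; q3-0->q4; q3-1->q3; q4-0->q5; q4-1->q4; q5-0->q6; q5-1->q5; q6-0->q7; q6-1->q6; q7-0->q3; q7-1->q7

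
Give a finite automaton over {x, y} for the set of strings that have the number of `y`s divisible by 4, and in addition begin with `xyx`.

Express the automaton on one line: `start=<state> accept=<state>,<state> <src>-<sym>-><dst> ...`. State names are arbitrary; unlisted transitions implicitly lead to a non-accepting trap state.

Run two small machines in parallel and take their product. The first has 4 states tracking the count of `y`s modulo 4; the second has 5 states tracking whether the input so far still matches the prefix `xyx`. A product state is a pair (one from each), accepting exactly when both do.
An 11-state machine:
          x    y  
>  s0     s1   s2 
   s1     s3   s4 
   s2     s2   s5 
   s3     s3   s2 
   s4     s6   s5 
   s5     s5   s7 
   s6     s6   s8 
   s7     s7   s3 
   s8     s8   s9 
   s9     s9  s10 
 * s10   s10   s6 
(> = start, * = accepting)

start=s0 accept=s10 s0-x->s1 s0-y->s2 s1-x->s3 s1-y->s4 s2-x->s2 s2-y->s5 s3-x->s3 s3-y->s2 s4-x->s6 s4-y->s5 s5-x->s5 s5-y->s7 s6-x->s6 s6-y->s8 s7-x->s7 s7-y->s3 s8-x->s8 s8-y->s9 s9-x->s9 s9-y->s10 s10-x->s10 s10-y->s6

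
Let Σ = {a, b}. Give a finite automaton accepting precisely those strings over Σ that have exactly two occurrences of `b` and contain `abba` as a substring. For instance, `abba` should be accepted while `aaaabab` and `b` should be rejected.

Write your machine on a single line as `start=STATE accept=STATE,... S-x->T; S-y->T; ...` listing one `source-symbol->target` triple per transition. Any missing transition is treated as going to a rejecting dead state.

Run two small machines in parallel and take their product. One (4 states) tracks the count of `b`s, saturating at 3; the other (5 states) tracks whether and how much of `abba` has been seen. Each combined state is a pair, one component from each; accept when both components accept.
          a    b  
>  s0     s1   s2 
   s1     s1   s3 
   s2     s4   s5 
   s3     s4   s6 
   s4     s4   s7 
   s5     s8   s9 
   s6    s10   s9 
   s7     s8  s11 
   s8     s8  s12 
   s9    s13   s9 
 * s10   s10  s14 
   s11   s14   s9 
   s12   s13  s11 
   s13   s13  s12 
   s14   s14  s14 
(> = start, * = accepting)

start=s0; accept=s10; s0-a->s1; s0-b->s2; s1-a->s1; s1-b->s3; s2-a->s4; s2-b->s5; s3-a->s4; s3-b->s6; s4-a->s4; s4-b->s7; s5-a->s8; s5-b->s9; s6-a->s10; s6-b->s9; s7-a->s8; s7-b->s11; s8-a->s8; s8-b->s12; s9-a->s13; s9-b->s9; s10-a->s10; s10-b->s14; s11-a->s14; s11-b->s9; s12-a->s13; s12-b->s11; s13-a->s13; s13-b->s12; s14-a->s14; s14-b->s14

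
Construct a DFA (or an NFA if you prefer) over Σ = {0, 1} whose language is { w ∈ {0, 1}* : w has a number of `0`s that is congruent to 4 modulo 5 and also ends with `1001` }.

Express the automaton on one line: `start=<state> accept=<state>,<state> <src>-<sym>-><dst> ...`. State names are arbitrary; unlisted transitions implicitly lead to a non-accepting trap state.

Handle the two conditions separately and then intersect. The first has 5 states tracking the count of `0`s modulo 5; the second has 5 states tracking how much of the suffix `1001` has currently been matched. A product state is a pair (one from each), accepting exactly when both do. Equivalent product states are then merged.
A 9-state machine:
        0   1  
>  q0   q1  q0 
   q1   q2  q1 
   q2   q3  q4 
   q3   q5  q3 
   q4   q6  q4 
   q5   q0  q5 
   q6   q7  q3 
   q7   q0  q8 
 * q8   q0  q5 
(> = start, * = accepting)

start=q0 accept=q8 q0-0->q1 q0-1->q0 q1-0->q2 q1-1->q1 q2-0->q3 q2-1->q4 q3-0->q5 q3-1->q3 q4-0->q6 q4-1->q4 q5-0->q0 q5-1->q5 q6-0->q7 q6-1->q3 q7-0->q0 q7-1->q8 q8-0->q0 q8-1->q5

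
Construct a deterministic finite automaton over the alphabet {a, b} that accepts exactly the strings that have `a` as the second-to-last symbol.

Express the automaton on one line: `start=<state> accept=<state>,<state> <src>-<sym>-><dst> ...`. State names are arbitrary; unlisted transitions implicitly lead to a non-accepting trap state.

start=s0 accept=s3,s4 s0-a->s1 s0-b->s2 s1-a->s3 s1-b->s4 s2-a->s5 s2-b->s6 s3-a->s3 s3-b->s4 s4-a->s5 s4-b->s6 s5-a->s3 s5-b->s4 s6-a->s5 s6-b->s6

A DFA must remember the last 2 symbols (since which symbol is second-to-last isn't known until the input ends). Use one state per possible window of the last ≤2 symbols; accept from those whose window starts with `a`.
7 states suffice.
        a   b  
>  s0   s1  s2 
   s1   s3  s4 
   s2   s5  s6 
 * s3   s3  s4 
 * s4   s5  s6 
   s5   s3  s4 
   s6   s5  s6 
(> = start, * = accepting)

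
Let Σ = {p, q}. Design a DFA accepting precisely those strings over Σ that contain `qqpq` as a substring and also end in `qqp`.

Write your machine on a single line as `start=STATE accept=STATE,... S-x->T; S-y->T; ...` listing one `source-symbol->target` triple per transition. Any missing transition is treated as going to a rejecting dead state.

Run two small machines in parallel and take their product. The first has 5 states tracking whether and how much of `qqpq` has been seen; the second has 4 states tracking how much of the suffix `qqp` has currently been matched. A product state is a pair (one from each), accepting exactly when both do.
8 states suffice.
       p  q 
>  A   A  B 
   B   A  C 
   C   D  C 
   D   A  E 
   E   F  G 
   F   F  E 
   G   H  G 
 * H   F  E 
(> = start, * = accepting)

start=A; accept=H; A-p->A; A-q->B; B-p->A; B-q->C; C-p->D; C-q->C; D-p->A; D-q->E; E-p->F; E-q->G; F-p->F; F-q->E; G-p->H; G-q->G; H-p->F; H-q->E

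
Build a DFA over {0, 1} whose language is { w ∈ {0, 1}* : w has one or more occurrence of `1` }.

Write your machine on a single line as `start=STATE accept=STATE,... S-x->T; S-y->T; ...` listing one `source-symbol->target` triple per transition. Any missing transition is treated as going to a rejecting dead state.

start=A; accept=B,C; A-0->A; A-1->B; B-0->B; B-1->C; C-0->C; C-1->C

Count `1`s, saturating at 2: state A means no `1` yet, B means one `1` seen, C means more than one. Each `1` increments (capped at C); other symbols loop. Accept from {B, C}.
A 3-state machine:
       0  1 
>  A   A  B 
 * B   B  C 
 * C   C  C 
(> = start, * = accepting)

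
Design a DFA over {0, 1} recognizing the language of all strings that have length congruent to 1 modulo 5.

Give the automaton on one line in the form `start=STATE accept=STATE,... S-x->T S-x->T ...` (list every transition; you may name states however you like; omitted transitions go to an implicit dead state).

Only the length mod 5 matters, so use a 5-cycle: from any state, every input symbol moves to the next state, wrapping E back to A. Mark B accepting.
A 5-state machine:
       0  1 
>  A   B  B 
 * B   C  C 
   C   D  D 
   D   E  E 
   E   A  A 
(> = start, * = accepting)

start=A accept=B A-0->B A-1->B B-0->C B-1->C C-0->D C-1->D D-0->E D-1->E E-0->A E-1->A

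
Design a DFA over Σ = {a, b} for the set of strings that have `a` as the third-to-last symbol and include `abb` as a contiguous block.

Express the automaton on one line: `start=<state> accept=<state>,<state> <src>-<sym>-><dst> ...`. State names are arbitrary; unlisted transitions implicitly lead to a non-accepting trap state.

start=q0 accept=q3,q8,q9,q10 q0-a->q1 q0-b->q0 q1-a->q1 q1-b->q2 q2-a->q1 q2-b->q3 q3-a->q4 q3-b->q5 q4-a->q6 q4-b->q7 q5-a->q4 q5-b->q5 q6-a->q8 q6-b->q9 q7-a->q10 q7-b->q3 q8-a->q8 q8-b->q9 q9-a->q10 q9-b->q3 q10-a->q6 q10-b->q7

Run two small machines in parallel and take their product. The first has 15 states tracking the last 3 symbols read; the second has 4 states tracking whether and how much of `abb` has been seen. A product state is a pair (one from each), accepting exactly when both do. Equivalent product states are then merged.
With 11 states:
          a    b  
>  q0     q1   q0 
   q1     q1   q2 
   q2     q1   q3 
 * q3     q4   q5 
   q4     q6   q7 
   q5     q4   q5 
   q6     q8   q9 
   q7    q10   q3 
 * q8     q8   q9 
 * q9    q10   q3 
 * q10    q6   q7 
(> = start, * = accepting)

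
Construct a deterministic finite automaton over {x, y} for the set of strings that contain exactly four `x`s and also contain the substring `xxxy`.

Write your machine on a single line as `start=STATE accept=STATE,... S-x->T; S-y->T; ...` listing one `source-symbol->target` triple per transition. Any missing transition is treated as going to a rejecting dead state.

start=A; accept=K; A-x->B; A-y->A; B-x->C; B-y->D; C-x->E; C-y->F; D-x->G; D-y->D; E-x->H; E-y->I; F-x->F; F-y->F; G-x->J; G-y->F; H-x->F; H-y->K; I-x->K; I-y->I; J-x->H; J-y->F; K-x->F; K-y->K

Handle the two conditions separately and then intersect. One (6 states) tracks the count of `x`s, saturating at 5; the other (5 states) tracks whether and how much of `xxxy` has been seen. Each combined state is a pair, one component from each; accept when both components accept. After merging equivalent states the machine shrinks.
An 11-state machine:
       x  y 
>  A   B  A 
   B   C  D 
   C   E  F 
   D   G  D 
   E   H  I 
   F   F  F 
   G   J  F 
   H   F  K 
   I   K  I 
   J   H  F 
 * K   F  K 
(> = start, * = accepting)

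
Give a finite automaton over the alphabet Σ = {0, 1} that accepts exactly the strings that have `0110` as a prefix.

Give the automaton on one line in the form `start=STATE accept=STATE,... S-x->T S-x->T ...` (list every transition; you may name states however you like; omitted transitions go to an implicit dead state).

start=S0 accept=S4 S0-0->S1 S0-1->S5 S1-0->S5 S1-1->S2 S2-0->S5 S2-1->S3 S3-0->S4 S3-1->S5 S4-0->S4 S4-1->S4 S5-0->S5 S5-1->S5

Walk along `0110` while the input agrees: from S0 take `0` to S1, and so on. Any deviation drops to the rejecting sink S5. Once S4 is reached the prefix is confirmed and every continuation is accepted.
With 6 states:
        0   1  
>  S0   S1  S5 
   S1   S5  S2 
   S2   S5  S3 
   S3   S4  S5 
 * S4   S4  S4 
   S5   S5  S5 
(> = start, * = accepting)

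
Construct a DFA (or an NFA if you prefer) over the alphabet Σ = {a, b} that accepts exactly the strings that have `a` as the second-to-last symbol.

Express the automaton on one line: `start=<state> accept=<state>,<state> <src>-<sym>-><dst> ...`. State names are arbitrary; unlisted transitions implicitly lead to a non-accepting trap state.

A DFA must remember the last 2 symbols (since which symbol is second-to-last isn't known until the input ends). Use one state per possible window of the last ≤2 symbols; accept from those whose window starts with `a`.
A 7-state machine:
        a   b  
>  S0   S1  S2 
   S1   S3  S4 
   S2   S5  S6 
 * S3   S3  S4 
 * S4   S5  S6 
   S5   S3  S4 
   S6   S5  S6 
(> = start, * = accepting)

start=S0 accept=S3,S4 S0-a->S1 S0-b->S2 S1-a->S3 S1-b->S4 S2-a->S5 S2-b->S6 S3-a->S3 S3-b->S4 S4-a->S5 S4-b->S6 S5-a->S3 S5-b->S4 S6-a->S5 S6-b->S6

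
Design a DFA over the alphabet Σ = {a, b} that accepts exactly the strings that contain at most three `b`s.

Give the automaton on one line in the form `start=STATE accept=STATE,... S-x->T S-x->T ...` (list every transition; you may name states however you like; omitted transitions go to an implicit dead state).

start=s0 accept=s0,s1,s2,s3 s0-a->s0 s0-b->s1 s1-a->s1 s1-b->s2 s2-a->s2 s2-b->s3 s3-a->s3 s3-b->s4 s4-a->s4 s4-b->s4

Count `b`s, saturating at 4: states s0 through s3 mean 0 through 3 `b`s seen; s4 means more than 3. Each `b` increments (capped at s4); other symbols loop. Accept from {s0, s1, s2, s3}.
With 5 states:
        a   b  
>* s0   s0  s1 
 * s1   s1  s2 
 * s2   s2  s3 
 * s3   s3  s4 
   s4   s4  s4 
(> = start, * = accepting)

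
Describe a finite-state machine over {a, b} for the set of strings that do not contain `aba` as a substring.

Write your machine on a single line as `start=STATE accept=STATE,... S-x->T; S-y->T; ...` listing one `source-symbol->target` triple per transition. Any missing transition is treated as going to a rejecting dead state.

This is the complement of 'contains `aba`'. Use the same substring-matching states — s0 through s3 holding how much of `aba` has just been matched — but flip the accepting set: everything except the trap s3 accepts.
        a   b  
>* s0   s1  s0 
 * s1   s1  s2 
 * s2   s3  s0 
   s3   s3  s3 
(> = start, * = accepting)

start=s0; accept=s0,s1,s2; s0-a->s1; s0-b->s0; s1-a->s1; s1-b->s2; s2-a->s3; s2-b->s0; s3-a->s3; s3-b->s3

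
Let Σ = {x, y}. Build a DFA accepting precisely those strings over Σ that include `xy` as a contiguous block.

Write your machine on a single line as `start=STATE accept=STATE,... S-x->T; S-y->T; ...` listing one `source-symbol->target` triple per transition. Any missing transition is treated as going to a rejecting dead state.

start=s0; accept=s2; s0-x->s1; s0-y->s0; s1-x->s1; s1-y->s2; s2-x->s2; s2-y->s2

States s0..s1 record the length of the longest prefix of `xy` that matches the current input suffix. Reaching s2 means `xy` has been seen, and we stay there forever. Accept from s2.
        x   y  
>  s0   s1  s0 
   s1   s1  s2 
 * s2   s2  s2 
(> = start, * = accepting)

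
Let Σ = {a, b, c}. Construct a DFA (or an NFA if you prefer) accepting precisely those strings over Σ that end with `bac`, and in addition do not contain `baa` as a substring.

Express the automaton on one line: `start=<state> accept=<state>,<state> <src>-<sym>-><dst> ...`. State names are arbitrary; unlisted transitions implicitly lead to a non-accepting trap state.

Build one automaton per condition and run them in lockstep. The first has 4 states tracking how much of the suffix `bac` has currently been matched; the second has 4 states tracking partial matches of the forbidden pattern `baa`. A product state is a pair (one from each), accepting exactly when both do. Equivalent product states are then merged.
        a   b   c  
>  q0   q0  q1  q0 
   q1   q2  q1  q0 
   q2   q3  q1  q4 
   q3   q3  q3  q3 
 * q4   q0  q1  q0 
(> = start, * = accepting)

start=q0 accept=q4 q0-a->q0 q0-b->q1 q0-c->q0 q1-a->q2 q1-b->q1 q1-c->q0 q2-a->q3 q2-b->q1 q2-c->q4 q3-a->q3 q3-b->q3 q3-c->q3 q4-a->q0 q4-b->q1 q4-c->q0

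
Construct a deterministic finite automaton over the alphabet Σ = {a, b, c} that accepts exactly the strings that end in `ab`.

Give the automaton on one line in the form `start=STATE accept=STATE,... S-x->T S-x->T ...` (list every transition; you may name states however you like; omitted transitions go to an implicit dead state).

Remember how much of `ab` the current input suffix matches. State S0 means no match yet; S1 means the last symbol is `a`; S2 means the last 2 symbols are `ab`. Only S2 accepts. On a mismatch, fall back to the longest proper suffix that is still a prefix of `ab`.
A 3-state machine:
        a   b   c  
>  S0   S1  S0  S0 
   S1   S1  S2  S0 
 * S2   S1  S0  S0 
(> = start, * = accepting)

start=S0 accept=S2 S0-a->S1 S0-b->S0 S0-c->S0 S1-a->S1 S1-b->S2 S1-c->S0 S2-a->S1 S2-b->S0 S2-c->S0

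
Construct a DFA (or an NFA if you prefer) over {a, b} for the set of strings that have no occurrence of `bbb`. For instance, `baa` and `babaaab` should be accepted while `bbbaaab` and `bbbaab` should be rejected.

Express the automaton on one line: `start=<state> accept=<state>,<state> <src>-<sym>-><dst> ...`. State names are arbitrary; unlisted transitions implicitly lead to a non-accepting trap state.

Track partial matches of the forbidden pattern `bbb`. State q3 is a dead state reached once `bbb` has occurred; every other state accepts. q0 means no part of `bbb` is currently matched.
        a   b  
>* q0   q0  q1 
 * q1   q0  q2 
 * q2   q0  q3 
   q3   q3  q3 
(> = start, * = accepting)

start=q0 accept=q0,q1,q2 q0-a->q0 q0-b->q1 q1-a->q0 q1-b->q2 q2-a->q0 q2-b->q3 q3-a->q3 q3-b->q3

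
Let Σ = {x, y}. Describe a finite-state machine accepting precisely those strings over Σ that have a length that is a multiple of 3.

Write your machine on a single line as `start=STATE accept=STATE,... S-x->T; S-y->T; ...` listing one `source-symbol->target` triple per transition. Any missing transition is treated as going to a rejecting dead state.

start=A; accept=A; A-x->B; A-y->B; B-x->C; B-y->C; C-x->A; C-y->A

Count input length modulo 3: every symbol advances one step around the cycle A → B → C → A. Accept at A.
With 3 states:
       x  y 
>* A   B  B 
   B   C  C 
   C   A  A 
(> = start, * = accepting)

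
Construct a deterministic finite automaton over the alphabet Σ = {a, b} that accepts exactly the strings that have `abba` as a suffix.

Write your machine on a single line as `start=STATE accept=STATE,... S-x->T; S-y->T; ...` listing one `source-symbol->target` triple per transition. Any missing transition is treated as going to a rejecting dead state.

start=q0; accept=q4; q0-a->q1; q0-b->q0; q1-a->q1; q1-b->q2; q2-a->q1; q2-b->q3; q3-a->q4; q3-b->q0; q4-a->q1; q4-b->q2

Remember how much of `abba` the current input suffix matches. State q0 means no match yet; q1 means the last symbol is `a`; q2 means the last 2 symbols are `ab`; q3 means the last 3 symbols are `abb`; q4 means the last 4 symbols are `abba`. Only q4 accepts. On a mismatch, fall back to the longest proper suffix that is still a prefix of `abba`.
With 5 states:
        a   b  
>  q0   q1  q0 
   q1   q1  q2 
   q2   q1  q3 
   q3   q4  q0 
 * q4   q1  q2 
(> = start, * = accepting)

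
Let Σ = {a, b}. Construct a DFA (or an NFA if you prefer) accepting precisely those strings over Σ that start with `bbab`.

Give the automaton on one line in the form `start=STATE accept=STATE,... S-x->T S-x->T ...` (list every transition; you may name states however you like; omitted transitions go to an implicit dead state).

Walk along `bbab` while the input agrees: from s0 take `b` to s1, and so on. Any deviation drops to the rejecting sink s5. Once s4 is reached the prefix is confirmed and every continuation is accepted.
        a   b  
>  s0   s5  s1 
   s1   s5  s2 
   s2   s3  s5 
   s3   s5  s4 
 * s4   s4  s4 
   s5   s5  s5 
(> = start, * = accepting)

start=s0 accept=s4 s0-a->s5 s0-b->s1 s1-a->s5 s1-b->s2 s2-a->s3 s2-b->s5 s3-a->s5 s3-b->s4 s4-a->s4 s4-b->s4 s5-a->s5 s5-b->s5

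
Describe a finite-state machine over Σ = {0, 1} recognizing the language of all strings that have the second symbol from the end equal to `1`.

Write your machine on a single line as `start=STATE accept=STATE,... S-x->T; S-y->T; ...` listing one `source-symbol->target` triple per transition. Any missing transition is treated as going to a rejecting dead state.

A DFA must remember the last 2 symbols (since which symbol is second-to-last isn't known until the input ends). Use one state per possible window of the last ≤2 symbols; accept from those whose window starts with `1`.
With 7 states:
        0   1  
>  s0   s1  s2 
   s1   s3  s4 
   s2   s5  s6 
   s3   s3  s4 
   s4   s5  s6 
 * s5   s3  s4 
 * s6   s5  s6 
(> = start, * = accepting)

start=s0; accept=s5,s6; s0-0->s1; s0-1->s2; s1-0->s3; s1-1->s4; s2-0->s5; s2-1->s6; s3-0->s3; s3-1->s4; s4-0->s5; s4-1->s6; s5-0->s3; s5-1->s4; s6-0->s5; s6-1->s6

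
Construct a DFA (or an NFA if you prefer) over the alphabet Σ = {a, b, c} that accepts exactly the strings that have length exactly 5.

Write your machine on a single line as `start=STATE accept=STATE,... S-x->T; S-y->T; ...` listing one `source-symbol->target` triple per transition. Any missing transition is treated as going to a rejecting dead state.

Count input length up to 6: every symbol moves from S0 toward S6, which means 'more than 5' and absorbs. Accept from {S5}.
With 7 states:
        a   b   c  
>  S0   S1  S1  S1 
   S1   S2  S2  S2 
   S2   S3  S3  S3 
   S3   S4  S4  S4 
   S4   S5  S5  S5 
 * S5   S6  S6  S6 
   S6   S6  S6  S6 
(> = start, * = accepting)

start=S0; accept=S5; S0-a->S1; S0-b->S1; S0-c->S1; S1-a->S2; S1-b->S2; S1-c->S2; S2-a->S3; S2-b->S3; S2-c->S3; S3-a->S4; S3-b->S4; S3-c->S4; S4-a->S5; S4-b->S5; S4-c->S5; S5-a->S6; S5-b->S6; S5-c->S6; S6-a->S6; S6-b->S6; S6-c->S6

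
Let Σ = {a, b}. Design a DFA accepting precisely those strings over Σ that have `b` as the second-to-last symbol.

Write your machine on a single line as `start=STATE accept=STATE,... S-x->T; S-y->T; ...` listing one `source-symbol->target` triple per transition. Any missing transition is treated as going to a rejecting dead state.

start=s0; accept=s5,s6; s0-a->s1; s0-b->s2; s1-a->s3; s1-b->s4; s2-a->s5; s2-b->s6; s3-a->s3; s3-b->s4; s4-a->s5; s4-b->s6; s5-a->s3; s5-b->s4; s6-a->s5; s6-b->s6

Because acceptance depends on a position counted from the end, the machine has to buffer the most recent 2 symbols. Make each state the string of the last up-to-2 symbols read; on input `x` shift the window left and append `x`. Accept when the buffered window has length 2 and begins with `b`.
7 states suffice.
        a   b  
>  s0   s1  s2 
   s1   s3  s4 
   s2   s5  s6 
   s3   s3  s4 
   s4   s5  s6 
 * s5   s3  s4 
 * s6   s5  s6 
(> = start, * = accepting)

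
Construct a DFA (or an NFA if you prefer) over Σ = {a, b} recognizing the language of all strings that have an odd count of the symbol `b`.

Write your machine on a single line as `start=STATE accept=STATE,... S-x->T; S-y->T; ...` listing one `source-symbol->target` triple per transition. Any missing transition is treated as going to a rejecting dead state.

start=q0; accept=q1; q0-a->q0; q0-b->q1; q1-a->q1; q1-b->q0

Keep the running count of `b`s modulo 2: each `b` advances along the cycle q0 → q1 → q0 while other symbols loop. Accept at q1.
With 2 states:
        a   b  
>  q0   q0  q1 
 * q1   q1  q0 
(> = start, * = accepting)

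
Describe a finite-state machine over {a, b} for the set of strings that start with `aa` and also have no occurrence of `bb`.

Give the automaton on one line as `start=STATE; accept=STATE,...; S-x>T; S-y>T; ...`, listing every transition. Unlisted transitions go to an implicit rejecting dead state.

Handle the two conditions separately and then intersect. The first has 4 states tracking whether the input so far still matches the prefix `aa`; the second has 3 states tracking partial matches of the forbidden pattern `bb`. A product state is a pair (one from each), accepting exactly when both do.
        a   b  
>  q0   q1  q2 
   q1   q3  q2 
   q2   q4  q5 
 * q3   q3  q6 
   q4   q4  q2 
   q5   q5  q5 
 * q6   q3  q7 
   q7   q7  q7 
(> = start, * = accepting)

start=q0; accept=q3,q6; q0-a>q1; q0-b>q2; q1-a>q3; q1-b>q2; q2-a>q4; q2-b>q5; q3-a>q3; q3-b>q6; q4-a>q4; q4-b>q2; q5-a>q5; q5-b>q5; q6-a>q3; q6-b>q7; q7-a>q7; q7-b>q7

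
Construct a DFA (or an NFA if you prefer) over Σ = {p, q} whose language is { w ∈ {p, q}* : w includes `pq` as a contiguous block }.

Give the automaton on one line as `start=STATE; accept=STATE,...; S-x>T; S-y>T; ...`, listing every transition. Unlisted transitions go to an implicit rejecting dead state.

States S0..S1 record the length of the longest prefix of `pq` that matches the current input suffix. Reaching S2 means `pq` has been seen, and we stay there forever. Accept from S2.
A 3-state machine:
        p   q  
>  S0   S1  S0 
   S1   S1  S2 
 * S2   S2  S2 
(> = start, * = accepting)

start=S0; accept=S2; S0-p>S1; S0-q>S0; S1-p>S1; S1-q>S2; S2-p>S2; S2-q>S2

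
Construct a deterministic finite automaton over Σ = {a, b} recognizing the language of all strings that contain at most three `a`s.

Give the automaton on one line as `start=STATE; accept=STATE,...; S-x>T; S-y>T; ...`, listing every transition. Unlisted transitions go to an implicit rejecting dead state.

start=q0; accept=q0,q1,q2,q3; q0-a>q1; q0-b>q0; q1-a>q2; q1-b>q1; q2-a>q3; q2-b>q2; q3-a>q4; q3-b>q3; q4-a>q4; q4-b>q4

Only the number of `a`s matters, and only up to 4. Make a chain q0 → q1 → q2 → q3 → q4 advanced by each `a` (with q4 absorbing); every other symbol self-loops. The accepting set is {q0, q1, q2, q3}.
5 states suffice.
        a   b  
>* q0   q1  q0 
 * q1   q2  q1 
 * q2   q3  q2 
 * q3   q4  q3 
   q4   q4  q4 
(> = start, * = accepting)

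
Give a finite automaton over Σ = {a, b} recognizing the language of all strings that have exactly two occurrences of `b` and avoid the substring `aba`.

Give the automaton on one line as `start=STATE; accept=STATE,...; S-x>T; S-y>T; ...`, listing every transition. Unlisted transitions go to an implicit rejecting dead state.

start=S0; accept=S5,S7; S0-a>S1; S0-b>S2; S1-a>S1; S1-b>S3; S2-a>S4; S2-b>S5; S3-a>S6; S3-b>S5; S4-a>S4; S4-b>S7; S5-a>S5; S5-b>S6; S6-a>S6; S6-b>S6; S7-a>S6; S7-b>S6

Run two small machines in parallel and take their product. One (4 states) tracks the count of `b`s, saturating at 3; the other (4 states) tracks partial matches of the forbidden pattern `aba`. Each combined state is a pair, one component from each; accept when both components accept. Minimizing collapses redundant product states.
        a   b  
>  S0   S1  S2 
   S1   S1  S3 
   S2   S4  S5 
   S3   S6  S5 
   S4   S4  S7 
 * S5   S5  S6 
   S6   S6  S6 
 * S7   S6  S6 
(> = start, * = accepting)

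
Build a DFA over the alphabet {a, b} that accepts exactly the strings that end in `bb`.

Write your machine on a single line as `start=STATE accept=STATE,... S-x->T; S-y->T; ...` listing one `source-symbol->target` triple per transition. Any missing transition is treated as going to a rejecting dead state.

start=q0; accept=q2; q0-a->q0; q0-b->q1; q1-a->q0; q1-b->q2; q2-a->q0; q2-b->q2

Remember how much of `bb` the current input suffix matches. State q0 means no match yet; q1 means the last symbol is `b`; q2 means the last 2 symbols are `bb`. Only q2 accepts. On a mismatch, fall back to the longest proper suffix that is still a prefix of `bb`.
With 3 states:
        a   b  
>  q0   q0  q1 
   q1   q0  q2 
 * q2   q0  q2 
(> = start, * = accepting)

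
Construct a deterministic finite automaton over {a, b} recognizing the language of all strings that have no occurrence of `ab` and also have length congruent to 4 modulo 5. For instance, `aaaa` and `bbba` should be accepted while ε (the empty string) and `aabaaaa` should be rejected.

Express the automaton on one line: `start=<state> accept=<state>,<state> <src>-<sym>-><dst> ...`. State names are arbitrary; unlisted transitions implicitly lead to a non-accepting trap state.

start=q0 accept=q8,q9 q0-a->q1 q0-b->q2 q1-a->q3 q1-b->q4 q2-a->q3 q2-b->q5 q3-a->q6 q3-b->q4 q4-a->q4 q4-b->q4 q5-a->q6 q5-b->q7 q6-a->q8 q6-b->q4 q7-a->q8 q7-b->q9 q8-a->q10 q8-b->q4 q9-a->q10 q9-b->q0 q10-a->q1 q10-b->q4

Run two small machines in parallel and take their product. The first has 3 states tracking partial matches of the forbidden pattern `ab`; the second has 5 states tracking the input length modulo 5. A product state is a pair (one from each), accepting exactly when both do. After merging equivalent states the machine shrinks.
11 states suffice.
          a    b  
>  q0     q1   q2 
   q1     q3   q4 
   q2     q3   q5 
   q3     q6   q4 
   q4     q4   q4 
   q5     q6   q7 
   q6     q8   q4 
   q7     q8   q9 
 * q8    q10   q4 
 * q9    q10   q0 
   q10    q1   q4 
(> = start, * = accepting)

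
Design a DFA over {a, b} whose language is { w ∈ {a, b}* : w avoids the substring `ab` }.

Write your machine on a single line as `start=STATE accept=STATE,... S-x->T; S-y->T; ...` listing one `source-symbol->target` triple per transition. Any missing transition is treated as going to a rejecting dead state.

start=q0; accept=q0,q1; q0-a->q1; q0-b->q0; q1-a->q1; q1-b->q2; q2-a->q2; q2-b->q2

Track partial matches of the forbidden pattern `ab`. State q2 is a dead state reached once `ab` has occurred; every other state accepts. q0 means no part of `ab` is currently matched.
A 3-state machine:
        a   b  
>* q0   q1  q0 
 * q1   q1  q2 
   q2   q2  q2 
(> = start, * = accepting)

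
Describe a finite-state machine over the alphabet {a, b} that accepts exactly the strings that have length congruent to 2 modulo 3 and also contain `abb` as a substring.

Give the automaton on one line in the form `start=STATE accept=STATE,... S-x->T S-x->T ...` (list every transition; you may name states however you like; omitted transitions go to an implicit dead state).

Run two small machines in parallel and take their product. One (3 states) tracks the input length modulo 3; the other (4 states) tracks whether and how much of `abb` has been seen. Each combined state is a pair, one component from each; accept when both components accept.
          a    b  
>  S0     S1   S2 
   S1     S3   S4 
   S2     S3   S5 
   S3     S6   S7 
   S4     S6   S8 
   S5     S6   S0 
   S6     S1   S9 
   S7     S1  S10 
   S8    S10  S10 
   S9     S3  S11 
   S10   S11  S11 
 * S11    S8   S8 
(> = start, * = accepting)

start=S0 accept=S11 S0-a->S1 S0-b->S2 S1-a->S3 S1-b->S4 S2-a->S3 S2-b->S5 S3-a->S6 S3-b->S7 S4-a->S6 S4-b->S8 S5-a->S6 S5-b->S0 S6-a->S1 S6-b->S9 S7-a->S1 S7-b->S10 S8-a->S10 S8-b->S10 S9-a->S3 S9-b->S11 S10-a->S11 S10-b->S11 S11-a->S8 S11-b->S8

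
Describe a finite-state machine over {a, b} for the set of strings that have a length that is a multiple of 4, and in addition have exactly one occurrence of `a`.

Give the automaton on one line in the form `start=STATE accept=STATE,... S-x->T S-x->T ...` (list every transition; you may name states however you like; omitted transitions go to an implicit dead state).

start=S0 accept=S8 S0-a->S1 S0-b->S2 S1-a->S3 S1-b->S4 S2-a->S4 S2-b->S5 S3-a->S3 S3-b->S3 S4-a->S3 S4-b->S6 S5-a->S6 S5-b->S7 S6-a->S3 S6-b->S8 S7-a->S8 S7-b->S0 S8-a->S3 S8-b->S1

Run two small machines in parallel and take their product. The first has 4 states tracking the input length modulo 4; the second has 3 states tracking the count of `a`s, saturating at 2. A product state is a pair (one from each), accepting exactly when both do. Equivalent product states are then merged.
        a   b  
>  S0   S1  S2 
   S1   S3  S4 
   S2   S4  S5 
   S3   S3  S3 
   S4   S3  S6 
   S5   S6  S7 
   S6   S3  S8 
   S7   S8  S0 
 * S8   S3  S1 
(> = start, * = accepting)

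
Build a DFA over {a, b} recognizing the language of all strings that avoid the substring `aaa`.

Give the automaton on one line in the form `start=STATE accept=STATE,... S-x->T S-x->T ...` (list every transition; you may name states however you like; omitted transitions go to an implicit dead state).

start=q0 accept=q0,q1,q2 q0-a->q1 q0-b->q0 q1-a->q2 q1-b->q0 q2-a->q3 q2-b->q0 q3-a->q3 q3-b->q3

Track partial matches of the forbidden pattern `aaa`. State q3 is a dead state reached once `aaa` has occurred; every other state accepts. q0 means no part of `aaa` is currently matched.
With 4 states:
        a   b  
>* q0   q1  q0 
 * q1   q2  q0 
 * q2   q3  q0 
   q3   q3  q3 
(> = start, * = accepting)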